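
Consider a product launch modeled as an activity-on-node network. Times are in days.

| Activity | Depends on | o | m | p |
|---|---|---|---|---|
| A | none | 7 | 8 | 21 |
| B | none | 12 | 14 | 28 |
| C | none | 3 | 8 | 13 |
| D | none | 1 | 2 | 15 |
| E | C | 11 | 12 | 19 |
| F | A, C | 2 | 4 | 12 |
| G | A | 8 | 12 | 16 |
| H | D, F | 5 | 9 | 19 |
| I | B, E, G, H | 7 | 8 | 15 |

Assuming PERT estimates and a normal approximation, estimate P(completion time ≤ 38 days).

0.846

te_A = (7 + 4·8 + 21)/6 = 60/6 = 10; σ²_A = ((21−7)/6)² = 5.444
te_B = (12 + 4·14 + 28)/6 = 96/6 = 16; σ²_B = ((28−12)/6)² = 7.111
te_C = (3 + 4·8 + 13)/6 = 48/6 = 8; σ²_C = ((13−3)/6)² = 2.778
te_D = (1 + 4·2 + 15)/6 = 24/6 = 4; σ²_D = ((15−1)/6)² = 5.444
te_E = (11 + 4·12 + 19)/6 = 78/6 = 13; σ²_E = ((19−11)/6)² = 1.778
te_F = (2 + 4·4 + 12)/6 = 30/6 = 5; σ²_F = ((12−2)/6)² = 2.778
te_G = (8 + 4·12 + 16)/6 = 72/6 = 12; σ²_G = ((16−8)/6)² = 1.778
te_H = (5 + 4·9 + 19)/6 = 60/6 = 10; σ²_H = ((19−5)/6)² = 5.444
te_I = (7 + 4·8 + 15)/6 = 54/6 = 9; σ²_I = ((15−7)/6)² = 1.778

Forward pass:
ES_A = 0; EF_A = 10
ES_B = 0; EF_B = 16
ES_C = 0; EF_C = 8
ES_D = 0; EF_D = 4
ES_E = 8; EF_E = 8+13 = 21
ES_F = max(EF_A=10, EF_C=8) = 10; EF_F = 10+5 = 15
ES_G = 10; EF_G = 10+12 = 22
ES_H = max(EF_D=4, EF_F=15) = 15; EF_H = 15+10 = 25
ES_I = max(EF_B=16, EF_E=21, EF_G=22, EF_H=25) = 25; EF_I = 25+9 = 34
Expected project duration μ = 34 days. Critical path: A → F → H → I.

Variance along critical path = 5.444 + 2.778 + 5.444 + 1.778 = 15.444; σ = √15.444 = 3.930 days.
Z = (38 − 34) / 3.930 = 1.018
P(T ≤ 38) = Φ(1.018) ≈ 0.846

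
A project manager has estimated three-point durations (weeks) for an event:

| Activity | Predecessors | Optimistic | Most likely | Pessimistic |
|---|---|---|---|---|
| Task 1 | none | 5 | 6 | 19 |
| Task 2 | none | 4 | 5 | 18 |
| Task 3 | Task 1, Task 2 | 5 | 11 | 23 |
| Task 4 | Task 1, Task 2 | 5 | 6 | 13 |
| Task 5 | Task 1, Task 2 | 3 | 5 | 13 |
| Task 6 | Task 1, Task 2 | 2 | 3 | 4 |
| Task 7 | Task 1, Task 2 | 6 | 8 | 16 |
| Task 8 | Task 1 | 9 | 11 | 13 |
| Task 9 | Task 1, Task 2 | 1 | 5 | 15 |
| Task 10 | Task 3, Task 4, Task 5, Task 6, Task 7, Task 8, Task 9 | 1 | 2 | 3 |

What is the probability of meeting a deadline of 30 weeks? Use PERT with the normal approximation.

te_Task 1 = (5 + 4·6 + 19)/6 = 48/6 = 8; σ²_Task 1 = ((19−5)/6)² = 5.444
te_Task 2 = (4 + 4·5 + 18)/6 = 42/6 = 7; σ²_Task 2 = ((18−4)/6)² = 5.444
te_Task 3 = (5 + 4·11 + 23)/6 = 72/6 = 12; σ²_Task 3 = ((23−5)/6)² = 9.000
te_Task 4 = (5 + 4·6 + 13)/6 = 42/6 = 7; σ²_Task 4 = ((13−5)/6)² = 1.778
te_Task 5 = (3 + 4·5 + 13)/6 = 36/6 = 6; σ²_Task 5 = ((13−3)/6)² = 2.778
te_Task 6 = (2 + 4·3 + 4)/6 = 18/6 = 3; σ²_Task 6 = ((4−2)/6)² = 0.111
te_Task 7 = (6 + 4·8 + 16)/6 = 54/6 = 9; σ²_Task 7 = ((16−6)/6)² = 2.778
te_Task 8 = (9 + 4·11 + 13)/6 = 66/6 = 11; σ²_Task 8 = ((13−9)/6)² = 0.444
te_Task 9 = (1 + 4·5 + 15)/6 = 36/6 = 6; σ²_Task 9 = ((15−1)/6)² = 5.444
te_Task 10 = (1 + 4·2 + 3)/6 = 12/6 = 2; σ²_Task 10 = ((3−1)/6)² = 0.111

Forward pass:
ES_Task 1 = 0; EF_Task 1 = 8
ES_Task 2 = 0; EF_Task 2 = 7
ES_Task 3 = max(EF_Task 1=8, EF_Task 2=7) = 8; EF_Task 3 = 8+12 = 20
ES_Task 4 = max(EF_Task 1=8, EF_Task 2=7) = 8; EF_Task 4 = 8+7 = 15
ES_Task 5 = max(EF_Task 1=8, EF_Task 2=7) = 8; EF_Task 5 = 8+6 = 14
ES_Task 6 = max(EF_Task 1=8, EF_Task 2=7) = 8; EF_Task 6 = 8+3 = 11
ES_Task 7 = max(EF_Task 1=8, EF_Task 2=7) = 8; EF_Task 7 = 8+9 = 17
ES_Task 8 = 8; EF_Task 8 = 8+11 = 19
ES_Task 9 = max(EF_Task 1=8, EF_Task 2=7) = 8; EF_Task 9 = 8+6 = 14
ES_Task 10 = max(EF_Task 3=20, EF_Task 4=15, EF_Task 5=14, EF_Task 6=11, EF_Task 7=17, EF_Task 8=19, EF_Task 9=14) = 20; EF_Task 10 = 20+2 = 22
Expected project duration μ = 22 weeks. Critical path: Task 1 → Task 3 → Task 10.

Variance along critical path = 5.444 + 9.000 + 0.111 = 14.556; σ = √14.556 = 3.815 weeks.
Z = (30 − 22) / 3.815 = 2.097
P(T ≤ 30) = Φ(2.097) ≈ 0.982

0.982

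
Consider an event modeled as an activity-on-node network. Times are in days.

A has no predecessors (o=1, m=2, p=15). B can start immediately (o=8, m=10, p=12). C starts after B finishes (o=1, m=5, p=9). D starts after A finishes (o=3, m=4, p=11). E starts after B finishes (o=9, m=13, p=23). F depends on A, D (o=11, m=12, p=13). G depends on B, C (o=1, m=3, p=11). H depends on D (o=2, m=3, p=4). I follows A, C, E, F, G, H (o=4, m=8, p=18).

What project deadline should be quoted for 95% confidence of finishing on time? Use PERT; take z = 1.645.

te_A = (1 + 4·2 + 15)/6 = 24/6 = 4; σ²_A = ((15−1)/6)² = 5.444
te_B = (8 + 4·10 + 12)/6 = 60/6 = 10; σ²_B = ((12−8)/6)² = 0.444
te_C = (1 + 4·5 + 9)/6 = 30/6 = 5; σ²_C = ((9−1)/6)² = 1.778
te_D = (3 + 4·4 + 11)/6 = 30/6 = 5; σ²_D = ((11−3)/6)² = 1.778
te_E = (9 + 4·13 + 23)/6 = 84/6 = 14; σ²_E = ((23−9)/6)² = 5.444
te_F = (11 + 4·12 + 13)/6 = 72/6 = 12; σ²_F = ((13−11)/6)² = 0.111
te_G = (1 + 4·3 + 11)/6 = 24/6 = 4; σ²_G = ((11−1)/6)² = 2.778
te_H = (2 + 4·3 + 4)/6 = 18/6 = 3; σ²_H = ((4−2)/6)² = 0.111
te_I = (4 + 4·8 + 18)/6 = 54/6 = 9; σ²_I = ((18−4)/6)² = 5.444

Forward pass:
ES_A = 0; EF_A = 4
ES_B = 0; EF_B = 10
ES_C = 10; EF_C = 10+5 = 15
ES_D = 4; EF_D = 4+5 = 9
ES_E = 10; EF_E = 10+14 = 24
ES_F = max(EF_A=4, EF_D=9) = 9; EF_F = 9+12 = 21
ES_G = max(EF_B=10, EF_C=15) = 15; EF_G = 15+4 = 19
ES_H = 9; EF_H = 9+3 = 12
ES_I = max(EF_A=4, EF_C=15, EF_E=24, EF_F=21, EF_G=19, EF_H=12) = 24; EF_I = 24+9 = 33
Expected project duration μ = 33 days. Critical path: B → E → I.

Variance along critical path = 0.444 + 5.444 + 5.444 = 11.333; σ = 3.367 days.
D = μ + z·σ = 33 + 1.645·3.367 = 38.5 days

38.5 days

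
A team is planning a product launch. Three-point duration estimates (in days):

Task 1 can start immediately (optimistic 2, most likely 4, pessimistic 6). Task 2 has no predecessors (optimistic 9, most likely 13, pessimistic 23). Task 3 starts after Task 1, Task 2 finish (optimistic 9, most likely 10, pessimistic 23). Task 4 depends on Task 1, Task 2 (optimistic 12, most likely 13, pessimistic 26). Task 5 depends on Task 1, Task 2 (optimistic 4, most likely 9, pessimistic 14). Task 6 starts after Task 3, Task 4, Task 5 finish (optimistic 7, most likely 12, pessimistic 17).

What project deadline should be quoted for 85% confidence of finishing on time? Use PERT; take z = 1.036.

44.8 days

te_Task 1 = (2 + 4·4 + 6)/6 = 24/6 = 4; σ²_Task 1 = ((6−2)/6)² = 0.444
te_Task 2 = (9 + 4·13 + 23)/6 = 84/6 = 14; σ²_Task 2 = ((23−9)/6)² = 5.444
te_Task 3 = (9 + 4·10 + 23)/6 = 72/6 = 12; σ²_Task 3 = ((23−9)/6)² = 5.444
te_Task 4 = (12 + 4·13 + 26)/6 = 90/6 = 15; σ²_Task 4 = ((26−12)/6)² = 5.444
te_Task 5 = (4 + 4·9 + 14)/6 = 54/6 = 9; σ²_Task 5 = ((14−4)/6)² = 2.778
te_Task 6 = (7 + 4·12 + 17)/6 = 72/6 = 12; σ²_Task 6 = ((17−7)/6)² = 2.778

Forward pass:
ES_Task 1 = 0; EF_Task 1 = 4
ES_Task 2 = 0; EF_Task 2 = 14
ES_Task 3 = max(EF_Task 1=4, EF_Task 2=14) = 14; EF_Task 3 = 14+12 = 26
ES_Task 4 = max(EF_Task 1=4, EF_Task 2=14) = 14; EF_Task 4 = 14+15 = 29
ES_Task 5 = max(EF_Task 1=4, EF_Task 2=14) = 14; EF_Task 5 = 14+9 = 23
ES_Task 6 = max(EF_Task 3=26, EF_Task 4=29, EF_Task 5=23) = 29; EF_Task 6 = 29+12 = 41
Expected project duration μ = 41 days. Critical path: Task 2 → Task 4 → Task 6.

Variance along critical path = 5.444 + 5.444 + 2.778 = 13.667; σ = 3.697 days.
D = μ + z·σ = 41 + 1.036·3.697 = 44.8 days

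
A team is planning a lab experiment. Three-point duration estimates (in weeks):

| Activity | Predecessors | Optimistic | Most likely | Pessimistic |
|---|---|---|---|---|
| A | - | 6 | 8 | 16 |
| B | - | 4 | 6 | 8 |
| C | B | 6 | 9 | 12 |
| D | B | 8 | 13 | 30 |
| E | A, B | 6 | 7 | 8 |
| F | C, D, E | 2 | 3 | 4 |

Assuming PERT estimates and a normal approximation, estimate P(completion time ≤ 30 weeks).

0.946

te_A = (6 + 4·8 + 16)/6 = 54/6 = 9; σ²_A = ((16−6)/6)² = 2.778
te_B = (4 + 4·6 + 8)/6 = 36/6 = 6; σ²_B = ((8−4)/6)² = 0.444
te_C = (6 + 4·9 + 12)/6 = 54/6 = 9; σ²_C = ((12−6)/6)² = 1.000
te_D = (8 + 4·13 + 30)/6 = 90/6 = 15; σ²_D = ((30−8)/6)² = 13.444
te_E = (6 + 4·7 + 8)/6 = 42/6 = 7; σ²_E = ((8−6)/6)² = 0.111
te_F = (2 + 4·3 + 4)/6 = 18/6 = 3; σ²_F = ((4−2)/6)² = 0.111

Forward pass:
ES_A = 0; EF_A = 9
ES_B = 0; EF_B = 6
ES_C = 6; EF_C = 6+9 = 15
ES_D = 6; EF_D = 6+15 = 21
ES_E = max(EF_A=9, EF_B=6) = 9; EF_E = 9+7 = 16
ES_F = max(EF_C=15, EF_D=21, EF_E=16) = 21; EF_F = 21+3 = 24
Expected project duration μ = 24 weeks. Critical path: B → D → F.

Variance along critical path = 0.444 + 13.444 + 0.111 = 14.000; σ = √14.000 = 3.742 weeks.
Z = (30 − 24) / 3.742 = 1.604
P(T ≤ 30) = Φ(1.604) ≈ 0.946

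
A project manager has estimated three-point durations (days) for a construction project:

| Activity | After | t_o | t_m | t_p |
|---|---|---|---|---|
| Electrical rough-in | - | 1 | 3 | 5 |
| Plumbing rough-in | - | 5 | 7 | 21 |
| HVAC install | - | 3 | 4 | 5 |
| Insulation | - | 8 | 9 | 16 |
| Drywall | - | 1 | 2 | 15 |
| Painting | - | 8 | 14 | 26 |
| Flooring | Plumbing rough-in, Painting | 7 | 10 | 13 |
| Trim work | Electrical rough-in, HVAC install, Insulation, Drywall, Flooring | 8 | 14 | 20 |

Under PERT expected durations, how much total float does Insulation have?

15 days

te_Electrical rough-in = (1 + 4·3 + 5)/6 = 18/6 = 3
te_Plumbing rough-in = (5 + 4·7 + 21)/6 = 54/6 = 9
te_HVAC install = (3 + 4·4 + 5)/6 = 24/6 = 4
te_Insulation = (8 + 4·9 + 16)/6 = 60/6 = 10
te_Drywall = (1 + 4·2 + 15)/6 = 24/6 = 4
te_Painting = (8 + 4·14 + 26)/6 = 90/6 = 15
te_Flooring = (7 + 4·10 + 13)/6 = 60/6 = 10
te_Trim work = (8 + 4·14 + 20)/6 = 84/6 = 14

Forward pass:
ES_Electrical rough-in = 0; EF_Electrical rough-in = 3
ES_Plumbing rough-in = 0; EF_Plumbing rough-in = 9
ES_HVAC install = 0; EF_HVAC install = 4
ES_Insulation = 0; EF_Insulation = 10
ES_Drywall = 0; EF_Drywall = 4
ES_Painting = 0; EF_Painting = 15
ES_Flooring = max(EF_Plumbing rough-in=9, EF_Painting=15) = 15; EF_Flooring = 15+10 = 25
ES_Trim work = max(EF_Electrical rough-in=3, EF_HVAC install=4, EF_Insulation=10, EF_Drywall=4, EF_Flooring=25) = 25; EF_Trim work = 25+14 = 39
Expected project duration μ = 39 days. Critical path: Painting → Flooring → Trim work.

Backward pass:
LF_Trim work = 39; LS_Trim work = 39−14 = 25
LF_Flooring = LS_Trim work = 25; LS_Flooring = 25−10 = 15
LF_Painting = LS_Flooring = 15; LS_Painting = 15−15 = 0
LF_Drywall = LS_Trim work = 25; LS_Drywall = 25−4 = 21
LF_Insulation = LS_Trim work = 25; LS_Insulation = 25−10 = 15
LF_HVAC install = LS_Trim work = 25; LS_HVAC install = 25−4 = 21
LF_Plumbing rough-in = LS_Flooring = 15; LS_Plumbing rough-in = 15−9 = 6
LF_Electrical rough-in = LS_Trim work = 25; LS_Electrical rough-in = 25−3 = 22
Slack_Insulation = LS_Insulation − ES_Insulation = 15 − 0 = 15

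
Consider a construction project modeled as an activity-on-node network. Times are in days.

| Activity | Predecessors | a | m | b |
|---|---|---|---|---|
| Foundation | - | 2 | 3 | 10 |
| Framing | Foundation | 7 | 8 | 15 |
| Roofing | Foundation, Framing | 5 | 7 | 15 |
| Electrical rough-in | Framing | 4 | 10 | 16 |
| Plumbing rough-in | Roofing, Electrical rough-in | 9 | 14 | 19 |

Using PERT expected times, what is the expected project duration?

37 days

te_Foundation = (2 + 4·3 + 10)/6 = 24/6 = 4
te_Framing = (7 + 4·8 + 15)/6 = 54/6 = 9
te_Roofing = (5 + 4·7 + 15)/6 = 48/6 = 8
te_Electrical rough-in = (4 + 4·10 + 16)/6 = 60/6 = 10
te_Plumbing rough-in = (9 + 4·14 + 19)/6 = 84/6 = 14

Forward pass:
ES_Foundation = 0; EF_Foundation = 4
ES_Framing = 4; EF_Framing = 4+9 = 13
ES_Roofing = max(EF_Foundation=4, EF_Framing=13) = 13; EF_Roofing = 13+8 = 21
ES_Electrical rough-in = 13; EF_Electrical rough-in = 13+10 = 23
ES_Plumbing rough-in = max(EF_Roofing=21, EF_Electrical rough-in=23) = 23; EF_Plumbing rough-in = 23+14 = 37
Expected project duration μ = 37 days. Critical path: Foundation → Framing → Electrical rough-in → Plumbing rough-in.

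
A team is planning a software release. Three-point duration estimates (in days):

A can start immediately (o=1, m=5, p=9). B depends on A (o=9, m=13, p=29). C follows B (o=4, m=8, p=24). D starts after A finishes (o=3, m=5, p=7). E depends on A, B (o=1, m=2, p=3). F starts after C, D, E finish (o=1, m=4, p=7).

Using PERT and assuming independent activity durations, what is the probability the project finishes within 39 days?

te_A = (1 + 4·5 + 9)/6 = 30/6 = 5; σ²_A = ((9−1)/6)² = 1.778
te_B = (9 + 4·13 + 29)/6 = 90/6 = 15; σ²_B = ((29−9)/6)² = 11.111
te_C = (4 + 4·8 + 24)/6 = 60/6 = 10; σ²_C = ((24−4)/6)² = 11.111
te_D = (3 + 4·5 + 7)/6 = 30/6 = 5; σ²_D = ((7−3)/6)² = 0.444
te_E = (1 + 4·2 + 3)/6 = 12/6 = 2; σ²_E = ((3−1)/6)² = 0.111
te_F = (1 + 4·4 + 7)/6 = 24/6 = 4; σ²_F = ((7−1)/6)² = 1.000

Forward pass:
ES_A = 0; EF_A = 5
ES_B = 5; EF_B = 5+15 = 20
ES_C = 20; EF_C = 20+10 = 30
ES_D = 5; EF_D = 5+5 = 10
ES_E = max(EF_A=5, EF_B=20) = 20; EF_E = 20+2 = 22
ES_F = max(EF_C=30, EF_D=10, EF_E=22) = 30; EF_F = 30+4 = 34
Expected project duration μ = 34 days. Critical path: A → B → C → F.

Variance along critical path = 1.778 + 11.111 + 11.111 + 1.000 = 25.000; σ = √25.000 = 5.000 days.
Z = (39 − 34) / 5.000 = 1.000
P(T ≤ 39) = Φ(1.000) ≈ 0.841

0.841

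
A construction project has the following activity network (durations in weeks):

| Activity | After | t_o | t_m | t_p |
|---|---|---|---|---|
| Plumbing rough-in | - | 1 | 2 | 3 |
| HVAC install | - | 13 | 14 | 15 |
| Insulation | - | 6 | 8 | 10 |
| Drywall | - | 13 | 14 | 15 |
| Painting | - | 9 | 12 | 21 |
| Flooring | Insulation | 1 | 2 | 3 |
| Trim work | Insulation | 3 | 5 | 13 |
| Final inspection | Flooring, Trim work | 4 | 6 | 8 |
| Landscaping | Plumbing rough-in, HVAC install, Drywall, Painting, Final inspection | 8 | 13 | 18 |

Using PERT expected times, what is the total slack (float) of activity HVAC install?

6 weeks

te_Plumbing rough-in = (1 + 4·2 + 3)/6 = 12/6 = 2
te_HVAC install = (13 + 4·14 + 15)/6 = 84/6 = 14
te_Insulation = (6 + 4·8 + 10)/6 = 48/6 = 8
te_Drywall = (13 + 4·14 + 15)/6 = 84/6 = 14
te_Painting = (9 + 4·12 + 21)/6 = 78/6 = 13
te_Flooring = (1 + 4·2 + 3)/6 = 12/6 = 2
te_Trim work = (3 + 4·5 + 13)/6 = 36/6 = 6
te_Final inspection = (4 + 4·6 + 8)/6 = 36/6 = 6
te_Landscaping = (8 + 4·13 + 18)/6 = 78/6 = 13

Forward pass:
ES_Plumbing rough-in = 0; EF_Plumbing rough-in = 2
ES_HVAC install = 0; EF_HVAC install = 14
ES_Insulation = 0; EF_Insulation = 8
ES_Drywall = 0; EF_Drywall = 14
ES_Painting = 0; EF_Painting = 13
ES_Flooring = 8; EF_Flooring = 8+2 = 10
ES_Trim work = 8; EF_Trim work = 8+6 = 14
ES_Final inspection = max(EF_Flooring=10, EF_Trim work=14) = 14; EF_Final inspection = 14+6 = 20
ES_Landscaping = max(EF_Plumbing rough-in=2, EF_HVAC install=14, EF_Drywall=14, EF_Painting=13, EF_Final inspection=20) = 20; EF_Landscaping = 20+13 = 33
Expected project duration μ = 33 weeks. Critical path: Insulation → Trim work → Final inspection → Landscaping.

Backward pass:
LF_Landscaping = 33; LS_Landscaping = 33−13 = 20
LF_Final inspection = LS_Landscaping = 20; LS_Final inspection = 20−6 = 14
LF_Trim work = LS_Final inspection = 14; LS_Trim work = 14−6 = 8
LF_Flooring = LS_Final inspection = 14; LS_Flooring = 14−2 = 12
LF_Painting = LS_Landscaping = 20; LS_Painting = 20−13 = 7
LF_Drywall = LS_Landscaping = 20; LS_Drywall = 20−14 = 6
LF_Insulation = min(LS_Flooring=12, LS_Trim work=8) = 8; LS_Insulation = 8−8 = 0
LF_HVAC install = LS_Landscaping = 20; LS_HVAC install = 20−14 = 6
LF_Plumbing rough-in = LS_Landscaping = 20; LS_Plumbing rough-in = 20−2 = 18
Slack_HVAC install = LS_HVAC install − ES_HVAC install = 6 − 0 = 6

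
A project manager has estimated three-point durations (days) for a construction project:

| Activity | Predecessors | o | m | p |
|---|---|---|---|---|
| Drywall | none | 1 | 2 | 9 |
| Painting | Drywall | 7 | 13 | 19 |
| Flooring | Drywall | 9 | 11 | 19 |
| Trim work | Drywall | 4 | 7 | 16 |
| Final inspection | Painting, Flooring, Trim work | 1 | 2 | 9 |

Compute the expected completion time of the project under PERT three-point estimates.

te_Drywall = (1 + 4·2 + 9)/6 = 18/6 = 3
te_Painting = (7 + 4·13 + 19)/6 = 78/6 = 13
te_Flooring = (9 + 4·11 + 19)/6 = 72/6 = 12
te_Trim work = (4 + 4·7 + 16)/6 = 48/6 = 8
te_Final inspection = (1 + 4·2 + 9)/6 = 18/6 = 3

Forward pass:
ES_Drywall = 0; EF_Drywall = 3
ES_Painting = 3; EF_Painting = 3+13 = 16
ES_Flooring = 3; EF_Flooring = 3+12 = 15
ES_Trim work = 3; EF_Trim work = 3+8 = 11
ES_Final inspection = max(EF_Painting=16, EF_Flooring=15, EF_Trim work=11) = 16; EF_Final inspection = 16+3 = 19
Expected project duration μ = 19 days. Critical path: Drywall → Painting → Final inspection.

19 days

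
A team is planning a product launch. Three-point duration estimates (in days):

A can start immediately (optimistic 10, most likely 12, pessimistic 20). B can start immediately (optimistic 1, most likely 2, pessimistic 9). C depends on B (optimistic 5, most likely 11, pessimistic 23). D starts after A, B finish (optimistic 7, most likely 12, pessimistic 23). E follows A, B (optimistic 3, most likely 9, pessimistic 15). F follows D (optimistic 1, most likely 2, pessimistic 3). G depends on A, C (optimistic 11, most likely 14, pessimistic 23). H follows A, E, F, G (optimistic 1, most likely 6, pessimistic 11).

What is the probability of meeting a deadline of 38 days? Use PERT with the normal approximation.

0.683

te_A = (10 + 4·12 + 20)/6 = 78/6 = 13; σ²_A = ((20−10)/6)² = 2.778
te_B = (1 + 4·2 + 9)/6 = 18/6 = 3; σ²_B = ((9−1)/6)² = 1.778
te_C = (5 + 4·11 + 23)/6 = 72/6 = 12; σ²_C = ((23−5)/6)² = 9.000
te_D = (7 + 4·12 + 23)/6 = 78/6 = 13; σ²_D = ((23−7)/6)² = 7.111
te_E = (3 + 4·9 + 15)/6 = 54/6 = 9; σ²_E = ((15−3)/6)² = 4.000
te_F = (1 + 4·2 + 3)/6 = 12/6 = 2; σ²_F = ((3−1)/6)² = 0.111
te_G = (11 + 4·14 + 23)/6 = 90/6 = 15; σ²_G = ((23−11)/6)² = 4.000
te_H = (1 + 4·6 + 11)/6 = 36/6 = 6; σ²_H = ((11−1)/6)² = 2.778

Forward pass:
ES_A = 0; EF_A = 13
ES_B = 0; EF_B = 3
ES_C = 3; EF_C = 3+12 = 15
ES_D = max(EF_A=13, EF_B=3) = 13; EF_D = 13+13 = 26
ES_E = max(EF_A=13, EF_B=3) = 13; EF_E = 13+9 = 22
ES_F = 26; EF_F = 26+2 = 28
ES_G = max(EF_A=13, EF_C=15) = 15; EF_G = 15+15 = 30
ES_H = max(EF_A=13, EF_E=22, EF_F=28, EF_G=30) = 30; EF_H = 30+6 = 36
Expected project duration μ = 36 days. Critical path: B → C → G → H.

Variance along critical path = 1.778 + 9.000 + 4.000 + 2.778 = 17.556; σ = √17.556 = 4.190 days.
Z = (38 − 36) / 4.190 = 0.477
P(T ≤ 38) = Φ(0.477) ≈ 0.683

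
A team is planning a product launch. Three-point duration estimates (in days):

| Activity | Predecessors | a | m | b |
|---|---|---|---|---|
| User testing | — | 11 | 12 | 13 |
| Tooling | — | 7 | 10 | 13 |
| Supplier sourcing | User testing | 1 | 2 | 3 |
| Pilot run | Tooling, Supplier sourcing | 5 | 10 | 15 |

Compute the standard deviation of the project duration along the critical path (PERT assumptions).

1.73 days

te_User testing = (11 + 4·12 + 13)/6 = 72/6 = 12; σ²_User testing = ((13−11)/6)² = 0.111
te_Tooling = (7 + 4·10 + 13)/6 = 60/6 = 10; σ²_Tooling = ((13−7)/6)² = 1.000
te_Supplier sourcing = (1 + 4·2 + 3)/6 = 12/6 = 2; σ²_Supplier sourcing = ((3−1)/6)² = 0.111
te_Pilot run = (5 + 4·10 + 15)/6 = 60/6 = 10; σ²_Pilot run = ((15−5)/6)² = 2.778

Forward pass:
ES_User testing = 0; EF_User testing = 12
ES_Tooling = 0; EF_Tooling = 10
ES_Supplier sourcing = 12; EF_Supplier sourcing = 12+2 = 14
ES_Pilot run = max(EF_Tooling=10, EF_Supplier sourcing=14) = 14; EF_Pilot run = 14+10 = 24
Expected project duration μ = 24 days. Critical path: User testing → Supplier sourcing → Pilot run.

Variance along critical path = 0.111 + 0.111 + 2.778 = 3.000
σ = √3.000 = 1.732 days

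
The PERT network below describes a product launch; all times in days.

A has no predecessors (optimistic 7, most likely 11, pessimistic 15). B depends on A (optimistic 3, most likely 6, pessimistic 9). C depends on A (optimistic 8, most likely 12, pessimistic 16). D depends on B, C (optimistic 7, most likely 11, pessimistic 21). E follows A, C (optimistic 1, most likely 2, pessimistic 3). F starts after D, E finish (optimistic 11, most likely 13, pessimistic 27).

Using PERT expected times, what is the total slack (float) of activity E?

10 days

te_A = (7 + 4·11 + 15)/6 = 66/6 = 11
te_B = (3 + 4·6 + 9)/6 = 36/6 = 6
te_C = (8 + 4·12 + 16)/6 = 72/6 = 12
te_D = (7 + 4·11 + 21)/6 = 72/6 = 12
te_E = (1 + 4·2 + 3)/6 = 12/6 = 2
te_F = (11 + 4·13 + 27)/6 = 90/6 = 15

Forward pass:
ES_A = 0; EF_A = 11
ES_B = 11; EF_B = 11+6 = 17
ES_C = 11; EF_C = 11+12 = 23
ES_D = max(EF_B=17, EF_C=23) = 23; EF_D = 23+12 = 35
ES_E = max(EF_A=11, EF_C=23) = 23; EF_E = 23+2 = 25
ES_F = max(EF_D=35, EF_E=25) = 35; EF_F = 35+15 = 50
Expected project duration μ = 50 days. Critical path: A → C → D → F.

Backward pass:
LF_F = 50; LS_F = 50−15 = 35
LF_E = LS_F = 35; LS_E = 35−2 = 33
LF_D = LS_F = 35; LS_D = 35−12 = 23
LF_C = min(LS_D=23, LS_E=33) = 23; LS_C = 23−12 = 11
LF_B = LS_D = 23; LS_B = 23−6 = 17
LF_A = min(LS_B=17, LS_C=11, LS_E=33) = 11; LS_A = 11−11 = 0
Slack_E = LS_E − ES_E = 33 − 23 = 10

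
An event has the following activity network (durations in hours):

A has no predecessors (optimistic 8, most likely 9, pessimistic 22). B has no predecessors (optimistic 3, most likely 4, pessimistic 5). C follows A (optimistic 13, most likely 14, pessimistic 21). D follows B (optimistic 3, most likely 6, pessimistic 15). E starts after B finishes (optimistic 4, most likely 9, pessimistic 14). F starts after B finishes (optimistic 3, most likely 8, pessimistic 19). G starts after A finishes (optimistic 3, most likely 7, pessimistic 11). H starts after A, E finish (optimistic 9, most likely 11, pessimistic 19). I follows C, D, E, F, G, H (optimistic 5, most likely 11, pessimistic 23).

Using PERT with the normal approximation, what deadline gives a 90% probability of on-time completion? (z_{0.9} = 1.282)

43.2 hours

te_A = (8 + 4·9 + 22)/6 = 66/6 = 11; σ²_A = ((22−8)/6)² = 5.444
te_B = (3 + 4·4 + 5)/6 = 24/6 = 4; σ²_B = ((5−3)/6)² = 0.111
te_C = (13 + 4·14 + 21)/6 = 90/6 = 15; σ²_C = ((21−13)/6)² = 1.778
te_D = (3 + 4·6 + 15)/6 = 42/6 = 7; σ²_D = ((15−3)/6)² = 4.000
te_E = (4 + 4·9 + 14)/6 = 54/6 = 9; σ²_E = ((14−4)/6)² = 2.778
te_F = (3 + 4·8 + 19)/6 = 54/6 = 9; σ²_F = ((19−3)/6)² = 7.111
te_G = (3 + 4·7 + 11)/6 = 42/6 = 7; σ²_G = ((11−3)/6)² = 1.778
te_H = (9 + 4·11 + 19)/6 = 72/6 = 12; σ²_H = ((19−9)/6)² = 2.778
te_I = (5 + 4·11 + 23)/6 = 72/6 = 12; σ²_I = ((23−5)/6)² = 9.000

Forward pass:
ES_A = 0; EF_A = 11
ES_B = 0; EF_B = 4
ES_C = 11; EF_C = 11+15 = 26
ES_D = 4; EF_D = 4+7 = 11
ES_E = 4; EF_E = 4+9 = 13
ES_F = 4; EF_F = 4+9 = 13
ES_G = 11; EF_G = 11+7 = 18
ES_H = max(EF_A=11, EF_E=13) = 13; EF_H = 13+12 = 25
ES_I = max(EF_C=26, EF_D=11, EF_E=13, EF_F=13, EF_G=18, EF_H=25) = 26; EF_I = 26+12 = 38
Expected project duration μ = 38 hours. Critical path: A → C → I.

Variance along critical path = 5.444 + 1.778 + 9.000 = 16.222; σ = 4.028 hours.
D = μ + z·σ = 38 + 1.282·4.028 = 43.2 hours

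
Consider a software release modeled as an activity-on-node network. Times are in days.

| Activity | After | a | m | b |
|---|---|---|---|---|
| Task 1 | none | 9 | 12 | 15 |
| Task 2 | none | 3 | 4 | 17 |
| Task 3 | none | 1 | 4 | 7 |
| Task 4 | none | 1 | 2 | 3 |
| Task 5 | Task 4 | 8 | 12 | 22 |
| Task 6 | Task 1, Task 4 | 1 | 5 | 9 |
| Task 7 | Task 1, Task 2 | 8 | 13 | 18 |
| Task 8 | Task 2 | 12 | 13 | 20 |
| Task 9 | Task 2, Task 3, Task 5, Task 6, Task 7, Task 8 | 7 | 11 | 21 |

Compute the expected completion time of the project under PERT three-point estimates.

37 days

te_Task 1 = (9 + 4·12 + 15)/6 = 72/6 = 12
te_Task 2 = (3 + 4·4 + 17)/6 = 36/6 = 6
te_Task 3 = (1 + 4·4 + 7)/6 = 24/6 = 4
te_Task 4 = (1 + 4·2 + 3)/6 = 12/6 = 2
te_Task 5 = (8 + 4·12 + 22)/6 = 78/6 = 13
te_Task 6 = (1 + 4·5 + 9)/6 = 30/6 = 5
te_Task 7 = (8 + 4·13 + 18)/6 = 78/6 = 13
te_Task 8 = (12 + 4·13 + 20)/6 = 84/6 = 14
te_Task 9 = (7 + 4·11 + 21)/6 = 72/6 = 12

Forward pass:
ES_Task 1 = 0; EF_Task 1 = 12
ES_Task 2 = 0; EF_Task 2 = 6
ES_Task 3 = 0; EF_Task 3 = 4
ES_Task 4 = 0; EF_Task 4 = 2
ES_Task 5 = 2; EF_Task 5 = 2+13 = 15
ES_Task 6 = max(EF_Task 1=12, EF_Task 4=2) = 12; EF_Task 6 = 12+5 = 17
ES_Task 7 = max(EF_Task 1=12, EF_Task 2=6) = 12; EF_Task 7 = 12+13 = 25
ES_Task 8 = 6; EF_Task 8 = 6+14 = 20
ES_Task 9 = max(EF_Task 2=6, EF_Task 3=4, EF_Task 5=15, EF_Task 6=17, EF_Task 7=25, EF_Task 8=20) = 25; EF_Task 9 = 25+12 = 37
Expected project duration μ = 37 days. Critical path: Task 1 → Task 7 → Task 9.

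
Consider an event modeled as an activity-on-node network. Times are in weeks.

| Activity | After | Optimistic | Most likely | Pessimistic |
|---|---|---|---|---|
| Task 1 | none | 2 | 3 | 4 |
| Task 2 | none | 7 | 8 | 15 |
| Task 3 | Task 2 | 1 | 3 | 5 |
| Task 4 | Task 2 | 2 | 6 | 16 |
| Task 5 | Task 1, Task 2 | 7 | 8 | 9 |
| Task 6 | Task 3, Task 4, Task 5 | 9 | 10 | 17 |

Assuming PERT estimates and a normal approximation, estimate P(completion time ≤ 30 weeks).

te_Task 1 = (2 + 4·3 + 4)/6 = 18/6 = 3; σ²_Task 1 = ((4−2)/6)² = 0.111
te_Task 2 = (7 + 4·8 + 15)/6 = 54/6 = 9; σ²_Task 2 = ((15−7)/6)² = 1.778
te_Task 3 = (1 + 4·3 + 5)/6 = 18/6 = 3; σ²_Task 3 = ((5−1)/6)² = 0.444
te_Task 4 = (2 + 4·6 + 16)/6 = 42/6 = 7; σ²_Task 4 = ((16−2)/6)² = 5.444
te_Task 5 = (7 + 4·8 + 9)/6 = 48/6 = 8; σ²_Task 5 = ((9−7)/6)² = 0.111
te_Task 6 = (9 + 4·10 + 17)/6 = 66/6 = 11; σ²_Task 6 = ((17−9)/6)² = 1.778

Forward pass:
ES_Task 1 = 0; EF_Task 1 = 3
ES_Task 2 = 0; EF_Task 2 = 9
ES_Task 3 = 9; EF_Task 3 = 9+3 = 12
ES_Task 4 = 9; EF_Task 4 = 9+7 = 16
ES_Task 5 = max(EF_Task 1=3, EF_Task 2=9) = 9; EF_Task 5 = 9+8 = 17
ES_Task 6 = max(EF_Task 3=12, EF_Task 4=16, EF_Task 5=17) = 17; EF_Task 6 = 17+11 = 28
Expected project duration μ = 28 weeks. Critical path: Task 2 → Task 5 → Task 6.

Variance along critical path = 1.778 + 0.111 + 1.778 = 3.667; σ = √3.667 = 1.915 weeks.
Z = (30 − 28) / 1.915 = 1.044
P(T ≤ 30) = Φ(1.044) ≈ 0.852

0.852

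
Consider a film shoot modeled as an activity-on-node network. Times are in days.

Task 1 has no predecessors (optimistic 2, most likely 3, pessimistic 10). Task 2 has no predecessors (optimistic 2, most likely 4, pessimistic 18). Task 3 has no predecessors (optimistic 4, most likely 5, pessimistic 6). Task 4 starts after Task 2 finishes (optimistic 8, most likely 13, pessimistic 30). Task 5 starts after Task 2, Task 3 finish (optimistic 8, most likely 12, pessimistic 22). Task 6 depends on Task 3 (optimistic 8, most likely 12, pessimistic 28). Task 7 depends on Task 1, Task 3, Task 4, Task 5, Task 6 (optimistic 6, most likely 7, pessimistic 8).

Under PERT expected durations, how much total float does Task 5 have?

2 days

te_Task 1 = (2 + 4·3 + 10)/6 = 24/6 = 4
te_Task 2 = (2 + 4·4 + 18)/6 = 36/6 = 6
te_Task 3 = (4 + 4·5 + 6)/6 = 30/6 = 5
te_Task 4 = (8 + 4·13 + 30)/6 = 90/6 = 15
te_Task 5 = (8 + 4·12 + 22)/6 = 78/6 = 13
te_Task 6 = (8 + 4·12 + 28)/6 = 84/6 = 14
te_Task 7 = (6 + 4·7 + 8)/6 = 42/6 = 7

Forward pass:
ES_Task 1 = 0; EF_Task 1 = 4
ES_Task 2 = 0; EF_Task 2 = 6
ES_Task 3 = 0; EF_Task 3 = 5
ES_Task 4 = 6; EF_Task 4 = 6+15 = 21
ES_Task 5 = max(EF_Task 2=6, EF_Task 3=5) = 6; EF_Task 5 = 6+13 = 19
ES_Task 6 = 5; EF_Task 6 = 5+14 = 19
ES_Task 7 = max(EF_Task 1=4, EF_Task 3=5, EF_Task 4=21, EF_Task 5=19, EF_Task 6=19) = 21; EF_Task 7 = 21+7 = 28
Expected project duration μ = 28 days. Critical path: Task 2 → Task 4 → Task 7.

Backward pass:
LF_Task 7 = 28; LS_Task 7 = 28−7 = 21
LF_Task 6 = LS_Task 7 = 21; LS_Task 6 = 21−14 = 7
LF_Task 5 = LS_Task 7 = 21; LS_Task 5 = 21−13 = 8
LF_Task 4 = LS_Task 7 = 21; LS_Task 4 = 21−15 = 6
LF_Task 3 = min(LS_Task 5=8, LS_Task 6=7, LS_Task 7=21) = 7; LS_Task 3 = 7−5 = 2
LF_Task 2 = min(LS_Task 4=6, LS_Task 5=8) = 6; LS_Task 2 = 6−6 = 0
LF_Task 1 = LS_Task 7 = 21; LS_Task 1 = 21−4 = 17
Slack_Task 5 = LS_Task 5 − ES_Task 5 = 8 − 6 = 2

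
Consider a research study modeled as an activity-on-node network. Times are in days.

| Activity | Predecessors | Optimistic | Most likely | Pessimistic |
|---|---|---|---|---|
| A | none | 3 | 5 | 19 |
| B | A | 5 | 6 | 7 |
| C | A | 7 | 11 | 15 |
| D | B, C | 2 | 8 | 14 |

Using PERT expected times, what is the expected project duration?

te_A = (3 + 4·5 + 19)/6 = 42/6 = 7
te_B = (5 + 4·6 + 7)/6 = 36/6 = 6
te_C = (7 + 4·11 + 15)/6 = 66/6 = 11
te_D = (2 + 4·8 + 14)/6 = 48/6 = 8

Forward pass:
ES_A = 0; EF_A = 7
ES_B = 7; EF_B = 7+6 = 13
ES_C = 7; EF_C = 7+11 = 18
ES_D = max(EF_B=13, EF_C=18) = 18; EF_D = 18+8 = 26
Expected project duration μ = 26 days. Critical path: A → C → D.

26 days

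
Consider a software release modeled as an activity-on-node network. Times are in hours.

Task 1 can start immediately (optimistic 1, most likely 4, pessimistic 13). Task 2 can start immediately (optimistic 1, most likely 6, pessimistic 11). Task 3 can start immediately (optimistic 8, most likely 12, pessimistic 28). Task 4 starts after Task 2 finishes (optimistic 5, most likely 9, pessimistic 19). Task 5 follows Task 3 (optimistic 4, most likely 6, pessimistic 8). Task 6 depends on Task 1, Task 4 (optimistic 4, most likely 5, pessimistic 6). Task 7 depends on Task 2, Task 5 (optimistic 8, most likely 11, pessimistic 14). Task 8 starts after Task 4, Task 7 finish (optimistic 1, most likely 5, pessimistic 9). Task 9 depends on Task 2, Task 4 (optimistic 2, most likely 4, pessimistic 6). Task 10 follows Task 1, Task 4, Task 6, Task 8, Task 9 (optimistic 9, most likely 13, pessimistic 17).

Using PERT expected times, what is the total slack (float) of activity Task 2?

14 hours

te_Task 1 = (1 + 4·4 + 13)/6 = 30/6 = 5
te_Task 2 = (1 + 4·6 + 11)/6 = 36/6 = 6
te_Task 3 = (8 + 4·12 + 28)/6 = 84/6 = 14
te_Task 4 = (5 + 4·9 + 19)/6 = 60/6 = 10
te_Task 5 = (4 + 4·6 + 8)/6 = 36/6 = 6
te_Task 6 = (4 + 4·5 + 6)/6 = 30/6 = 5
te_Task 7 = (8 + 4·11 + 14)/6 = 66/6 = 11
te_Task 8 = (1 + 4·5 + 9)/6 = 30/6 = 5
te_Task 9 = (2 + 4·4 + 6)/6 = 24/6 = 4
te_Task 10 = (9 + 4·13 + 17)/6 = 78/6 = 13

Forward pass:
ES_Task 1 = 0; EF_Task 1 = 5
ES_Task 2 = 0; EF_Task 2 = 6
ES_Task 3 = 0; EF_Task 3 = 14
ES_Task 4 = 6; EF_Task 4 = 6+10 = 16
ES_Task 5 = 14; EF_Task 5 = 14+6 = 20
ES_Task 6 = max(EF_Task 1=5, EF_Task 4=16) = 16; EF_Task 6 = 16+5 = 21
ES_Task 7 = max(EF_Task 2=6, EF_Task 5=20) = 20; EF_Task 7 = 20+11 = 31
ES_Task 8 = max(EF_Task 4=16, EF_Task 7=31) = 31; EF_Task 8 = 31+5 = 36
ES_Task 9 = max(EF_Task 2=6, EF_Task 4=16) = 16; EF_Task 9 = 16+4 = 20
ES_Task 10 = max(EF_Task 1=5, EF_Task 4=16, EF_Task 6=21, EF_Task 8=36, EF_Task 9=20) = 36; EF_Task 10 = 36+13 = 49
Expected project duration μ = 49 hours. Critical path: Task 3 → Task 5 → Task 7 → Task 8 → Task 10.

Backward pass:
LF_Task 10 = 49; LS_Task 10 = 49−13 = 36
LF_Task 9 = LS_Task 10 = 36; LS_Task 9 = 36−4 = 32
LF_Task 8 = LS_Task 10 = 36; LS_Task 8 = 36−5 = 31
LF_Task 7 = LS_Task 8 = 31; LS_Task 7 = 31−11 = 20
LF_Task 6 = LS_Task 10 = 36; LS_Task 6 = 36−5 = 31
LF_Task 5 = LS_Task 7 = 20; LS_Task 5 = 20−6 = 14
LF_Task 4 = min(LS_Task 6=31, LS_Task 8=31, LS_Task 9=32, LS_Task 10=36) = 31; LS_Task 4 = 31−10 = 21
LF_Task 3 = LS_Task 5 = 14; LS_Task 3 = 14−14 = 0
LF_Task 2 = min(LS_Task 4=21, LS_Task 7=20, LS_Task 9=32) = 20; LS_Task 2 = 20−6 = 14
LF_Task 1 = min(LS_Task 6=31, LS_Task 10=36) = 31; LS_Task 1 = 31−5 = 26
Slack_Task 2 = LS_Task 2 − ES_Task 2 = 14 − 0 = 14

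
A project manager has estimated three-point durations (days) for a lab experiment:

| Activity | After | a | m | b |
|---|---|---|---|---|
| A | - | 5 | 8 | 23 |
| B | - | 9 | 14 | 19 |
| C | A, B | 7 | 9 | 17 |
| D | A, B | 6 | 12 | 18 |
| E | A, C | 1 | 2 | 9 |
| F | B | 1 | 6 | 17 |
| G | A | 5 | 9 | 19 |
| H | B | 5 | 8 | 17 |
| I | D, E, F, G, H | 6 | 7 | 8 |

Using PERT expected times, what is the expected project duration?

te_A = (5 + 4·8 + 23)/6 = 60/6 = 10
te_B = (9 + 4·14 + 19)/6 = 84/6 = 14
te_C = (7 + 4·9 + 17)/6 = 60/6 = 10
te_D = (6 + 4·12 + 18)/6 = 72/6 = 12
te_E = (1 + 4·2 + 9)/6 = 18/6 = 3
te_F = (1 + 4·6 + 17)/6 = 42/6 = 7
te_G = (5 + 4·9 + 19)/6 = 60/6 = 10
te_H = (5 + 4·8 + 17)/6 = 54/6 = 9
te_I = (6 + 4·7 + 8)/6 = 42/6 = 7

Forward pass:
ES_A = 0; EF_A = 10
ES_B = 0; EF_B = 14
ES_C = max(EF_A=10, EF_B=14) = 14; EF_C = 14+10 = 24
ES_D = max(EF_A=10, EF_B=14) = 14; EF_D = 14+12 = 26
ES_E = max(EF_A=10, EF_C=24) = 24; EF_E = 24+3 = 27
ES_F = 14; EF_F = 14+7 = 21
ES_G = 10; EF_G = 10+10 = 20
ES_H = 14; EF_H = 14+9 = 23
ES_I = max(EF_D=26, EF_E=27, EF_F=21, EF_G=20, EF_H=23) = 27; EF_I = 27+7 = 34
Expected project duration μ = 34 days. Critical path: B → C → E → I.

34 days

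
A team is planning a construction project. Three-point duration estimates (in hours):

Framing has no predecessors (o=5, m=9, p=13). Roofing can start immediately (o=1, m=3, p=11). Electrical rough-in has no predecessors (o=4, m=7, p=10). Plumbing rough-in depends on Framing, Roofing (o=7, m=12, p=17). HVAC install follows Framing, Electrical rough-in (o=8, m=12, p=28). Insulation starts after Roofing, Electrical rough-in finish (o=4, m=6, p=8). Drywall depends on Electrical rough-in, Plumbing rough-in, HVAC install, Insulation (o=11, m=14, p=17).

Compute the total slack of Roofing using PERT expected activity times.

te_Framing = (5 + 4·9 + 13)/6 = 54/6 = 9
te_Roofing = (1 + 4·3 + 11)/6 = 24/6 = 4
te_Electrical rough-in = (4 + 4·7 + 10)/6 = 42/6 = 7
te_Plumbing rough-in = (7 + 4·12 + 17)/6 = 72/6 = 12
te_HVAC install = (8 + 4·12 + 28)/6 = 84/6 = 14
te_Insulation = (4 + 4·6 + 8)/6 = 36/6 = 6
te_Drywall = (11 + 4·14 + 17)/6 = 84/6 = 14

Forward pass:
ES_Framing = 0; EF_Framing = 9
ES_Roofing = 0; EF_Roofing = 4
ES_Electrical rough-in = 0; EF_Electrical rough-in = 7
ES_Plumbing rough-in = max(EF_Framing=9, EF_Roofing=4) = 9; EF_Plumbing rough-in = 9+12 = 21
ES_HVAC install = max(EF_Framing=9, EF_Electrical rough-in=7) = 9; EF_HVAC install = 9+14 = 23
ES_Insulation = max(EF_Roofing=4, EF_Electrical rough-in=7) = 7; EF_Insulation = 7+6 = 13
ES_Drywall = max(EF_Electrical rough-in=7, EF_Plumbing rough-in=21, EF_HVAC install=23, EF_Insulation=13) = 23; EF_Drywall = 23+14 = 37
Expected project duration μ = 37 hours. Critical path: Framing → HVAC install → Drywall.

Backward pass:
LF_Drywall = 37; LS_Drywall = 37−14 = 23
LF_Insulation = LS_Drywall = 23; LS_Insulation = 23−6 = 17
LF_HVAC install = LS_Drywall = 23; LS_HVAC install = 23−14 = 9
LF_Plumbing rough-in = LS_Drywall = 23; LS_Plumbing rough-in = 23−12 = 11
LF_Electrical rough-in = min(LS_HVAC install=9, LS_Insulation=17, LS_Drywall=23) = 9; LS_Electrical rough-in = 9−7 = 2
LF_Roofing = min(LS_Plumbing rough-in=11, LS_Insulation=17) = 11; LS_Roofing = 11−4 = 7
LF_Framing = min(LS_Plumbing rough-in=11, LS_HVAC install=9) = 9; LS_Framing = 9−9 = 0
Slack_Roofing = LS_Roofing − ES_Roofing = 7 − 0 = 7

7 hours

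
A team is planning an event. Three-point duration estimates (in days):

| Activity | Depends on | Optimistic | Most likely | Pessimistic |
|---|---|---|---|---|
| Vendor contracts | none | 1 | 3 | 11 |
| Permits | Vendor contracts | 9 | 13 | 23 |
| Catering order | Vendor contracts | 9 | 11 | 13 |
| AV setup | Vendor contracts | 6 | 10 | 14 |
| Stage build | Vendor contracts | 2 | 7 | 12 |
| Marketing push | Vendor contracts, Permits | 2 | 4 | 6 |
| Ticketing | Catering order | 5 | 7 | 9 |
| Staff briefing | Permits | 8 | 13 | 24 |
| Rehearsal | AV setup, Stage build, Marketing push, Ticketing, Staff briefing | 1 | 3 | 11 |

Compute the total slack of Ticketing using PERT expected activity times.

10 days

te_Vendor contracts = (1 + 4·3 + 11)/6 = 24/6 = 4
te_Permits = (9 + 4·13 + 23)/6 = 84/6 = 14
te_Catering order = (9 + 4·11 + 13)/6 = 66/6 = 11
te_AV setup = (6 + 4·10 + 14)/6 = 60/6 = 10
te_Stage build = (2 + 4·7 + 12)/6 = 42/6 = 7
te_Marketing push = (2 + 4·4 + 6)/6 = 24/6 = 4
te_Ticketing = (5 + 4·7 + 9)/6 = 42/6 = 7
te_Staff briefing = (8 + 4·13 + 24)/6 = 84/6 = 14
te_Rehearsal = (1 + 4·3 + 11)/6 = 24/6 = 4

Forward pass:
ES_Vendor contracts = 0; EF_Vendor contracts = 4
ES_Permits = 4; EF_Permits = 4+14 = 18
ES_Catering order = 4; EF_Catering order = 4+11 = 15
ES_AV setup = 4; EF_AV setup = 4+10 = 14
ES_Stage build = 4; EF_Stage build = 4+7 = 11
ES_Marketing push = max(EF_Vendor contracts=4, EF_Permits=18) = 18; EF_Marketing push = 18+4 = 22
ES_Ticketing = 15; EF_Ticketing = 15+7 = 22
ES_Staff briefing = 18; EF_Staff briefing = 18+14 = 32
ES_Rehearsal = max(EF_AV setup=14, EF_Stage build=11, EF_Marketing push=22, EF_Ticketing=22, EF_Staff briefing=32) = 32; EF_Rehearsal = 32+4 = 36
Expected project duration μ = 36 days. Critical path: Vendor contracts → Permits → Staff briefing → Rehearsal.

Backward pass:
LF_Rehearsal = 36; LS_Rehearsal = 36−4 = 32
LF_Staff briefing = LS_Rehearsal = 32; LS_Staff briefing = 32−14 = 18
LF_Ticketing = LS_Rehearsal = 32; LS_Ticketing = 32−7 = 25
LF_Marketing push = LS_Rehearsal = 32; LS_Marketing push = 32−4 = 28
LF_Stage build = LS_Rehearsal = 32; LS_Stage build = 32−7 = 25
LF_AV setup = LS_Rehearsal = 32; LS_AV setup = 32−10 = 22
LF_Catering order = LS_Ticketing = 25; LS_Catering order = 25−11 = 14
LF_Permits = min(LS_Marketing push=28, LS_Staff briefing=18) = 18; LS_Permits = 18−14 = 4
LF_Vendor contracts = min(LS_Permits=4, LS_Catering order=14, LS_AV setup=22, LS_Stage build=25, LS_Marketing push=28) = 4; LS_Vendor contracts = 4−4 = 0
Slack_Ticketing = LS_Ticketing − ES_Ticketing = 25 − 15 = 10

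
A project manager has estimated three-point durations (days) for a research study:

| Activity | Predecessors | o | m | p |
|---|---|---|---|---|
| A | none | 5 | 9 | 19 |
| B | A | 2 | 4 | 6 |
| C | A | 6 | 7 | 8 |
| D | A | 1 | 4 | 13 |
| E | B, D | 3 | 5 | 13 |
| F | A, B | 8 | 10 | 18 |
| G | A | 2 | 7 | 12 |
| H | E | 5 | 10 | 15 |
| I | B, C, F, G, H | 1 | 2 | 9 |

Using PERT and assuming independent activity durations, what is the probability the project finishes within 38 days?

0.836

te_A = (5 + 4·9 + 19)/6 = 60/6 = 10; σ²_A = ((19−5)/6)² = 5.444
te_B = (2 + 4·4 + 6)/6 = 24/6 = 4; σ²_B = ((6−2)/6)² = 0.444
te_C = (6 + 4·7 + 8)/6 = 42/6 = 7; σ²_C = ((8−6)/6)² = 0.111
te_D = (1 + 4·4 + 13)/6 = 30/6 = 5; σ²_D = ((13−1)/6)² = 4.000
te_E = (3 + 4·5 + 13)/6 = 36/6 = 6; σ²_E = ((13−3)/6)² = 2.778
te_F = (8 + 4·10 + 18)/6 = 66/6 = 11; σ²_F = ((18−8)/6)² = 2.778
te_G = (2 + 4·7 + 12)/6 = 42/6 = 7; σ²_G = ((12−2)/6)² = 2.778
te_H = (5 + 4·10 + 15)/6 = 60/6 = 10; σ²_H = ((15−5)/6)² = 2.778
te_I = (1 + 4·2 + 9)/6 = 18/6 = 3; σ²_I = ((9−1)/6)² = 1.778

Forward pass:
ES_A = 0; EF_A = 10
ES_B = 10; EF_B = 10+4 = 14
ES_C = 10; EF_C = 10+7 = 17
ES_D = 10; EF_D = 10+5 = 15
ES_E = max(EF_B=14, EF_D=15) = 15; EF_E = 15+6 = 21
ES_F = max(EF_A=10, EF_B=14) = 14; EF_F = 14+11 = 25
ES_G = 10; EF_G = 10+7 = 17
ES_H = 21; EF_H = 21+10 = 31
ES_I = max(EF_B=14, EF_C=17, EF_F=25, EF_G=17, EF_H=31) = 31; EF_I = 31+3 = 34
Expected project duration μ = 34 days. Critical path: A → D → E → H → I.

Variance along critical path = 5.444 + 4.000 + 2.778 + 2.778 + 1.778 = 16.778; σ = √16.778 = 4.096 days.
Z = (38 − 34) / 4.096 = 0.977
P(T ≤ 38) = Φ(0.977) ≈ 0.836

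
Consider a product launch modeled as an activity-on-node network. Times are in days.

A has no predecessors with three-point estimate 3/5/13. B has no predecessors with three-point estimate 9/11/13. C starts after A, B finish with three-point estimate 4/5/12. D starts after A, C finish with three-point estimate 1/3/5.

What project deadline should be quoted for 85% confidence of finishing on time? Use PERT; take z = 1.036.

21.7 days

te_A = (3 + 4·5 + 13)/6 = 36/6 = 6; σ²_A = ((13−3)/6)² = 2.778
te_B = (9 + 4·11 + 13)/6 = 66/6 = 11; σ²_B = ((13−9)/6)² = 0.444
te_C = (4 + 4·5 + 12)/6 = 36/6 = 6; σ²_C = ((12−4)/6)² = 1.778
te_D = (1 + 4·3 + 5)/6 = 18/6 = 3; σ²_D = ((5−1)/6)² = 0.444

Forward pass:
ES_A = 0; EF_A = 6
ES_B = 0; EF_B = 11
ES_C = max(EF_A=6, EF_B=11) = 11; EF_C = 11+6 = 17
ES_D = max(EF_A=6, EF_C=17) = 17; EF_D = 17+3 = 20
Expected project duration μ = 20 days. Critical path: B → C → D.

Variance along critical path = 0.444 + 1.778 + 0.444 = 2.667; σ = 1.633 days.
D = μ + z·σ = 20 + 1.036·1.633 = 21.7 days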